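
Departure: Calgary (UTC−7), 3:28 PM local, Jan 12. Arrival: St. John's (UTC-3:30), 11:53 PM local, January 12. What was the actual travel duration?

4 hours 55 minutes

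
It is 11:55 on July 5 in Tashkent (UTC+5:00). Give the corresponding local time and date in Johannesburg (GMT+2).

08:55 on July 5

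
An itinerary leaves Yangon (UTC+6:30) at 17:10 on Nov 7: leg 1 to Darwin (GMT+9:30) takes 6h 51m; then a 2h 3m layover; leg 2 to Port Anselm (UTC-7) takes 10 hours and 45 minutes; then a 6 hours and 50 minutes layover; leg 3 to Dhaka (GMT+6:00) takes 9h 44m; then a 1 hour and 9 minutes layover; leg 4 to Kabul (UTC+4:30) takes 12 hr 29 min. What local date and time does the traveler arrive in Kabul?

Convert departure to UTC: 17:10 − 6:30 = 10:40 UTC on Nov 7.
Add 6 hours and 51 minutes leg 1 → 17:31 UTC.
Add 2 hours and 3 minutes layover in Darwin → 19:34 UTC.
Add 10 hours 45 minutes leg 2 → 06:19 UTC (Nov 8).
Add 6 hours and 50 minutes layover in Port Anselm → 13:09 UTC.
Add 9 hours and 44 minutes leg 3 → 22:53 UTC.
Add 1 hour and 9 minutes layover in Dhaka → 00:02 UTC (Nov 9).
Add 12 hours and 29 minutes leg 4 → 12:31 UTC.
Kabul is UTC+4:30, so local arrival = 12:31 + 4:30 = 17:01 on Nov 9.

17:01 on November 9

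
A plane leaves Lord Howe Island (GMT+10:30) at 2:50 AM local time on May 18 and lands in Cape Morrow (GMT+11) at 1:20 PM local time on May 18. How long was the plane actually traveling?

10 hours

Cape Morrow is 0:30 ahead of Lord Howe Island.
Clock-face elapsed time (ignoring zones) is 10 hours 30 minutes.
Actual elapsed = 10 hours 30 minutes − 0:30 = 10 hours.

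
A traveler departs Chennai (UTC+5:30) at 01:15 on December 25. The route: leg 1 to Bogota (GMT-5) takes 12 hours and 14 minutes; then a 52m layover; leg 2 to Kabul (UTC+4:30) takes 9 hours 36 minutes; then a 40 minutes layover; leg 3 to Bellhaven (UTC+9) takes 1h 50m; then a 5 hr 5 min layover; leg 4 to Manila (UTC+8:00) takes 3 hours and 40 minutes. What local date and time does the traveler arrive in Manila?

Convert departure to UTC: 01:15 − 5:30 = 19:45 UTC on Dec 24.
Add 12 hours 14 minutes leg 1 → 07:59 UTC (Dec 25).
Add 52 minutes layover in Bogota → 08:51 UTC.
Add 9 hours and 36 minutes leg 2 → 18:27 UTC.
Add 40 minutes layover in Kabul → 19:07 UTC.
Add 1 hour 50 minutes leg 3 → 20:57 UTC.
Add 5 hours 5 minutes layover in Bellhaven → 02:02 UTC (Dec 26).
Add 3 hours 40 minutes leg 4 → 05:42 UTC.
Manila is UTC+8:00, so local arrival = 05:42 + 8:00 = 13:42 on Dec 26.

13:42 on December 26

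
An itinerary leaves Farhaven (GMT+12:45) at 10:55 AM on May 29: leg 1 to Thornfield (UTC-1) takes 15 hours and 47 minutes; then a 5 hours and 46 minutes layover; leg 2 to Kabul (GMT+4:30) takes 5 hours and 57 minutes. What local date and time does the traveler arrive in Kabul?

6:10 AM on May 30

Convert departure to UTC: 10:55 AM − 12:45 = 10:10 PM UTC on May 28.
Add 15 hours 47 minutes leg 1 → 1:57 PM UTC (May 29).
Add 5 hours 46 minutes layover in Thornfield → 7:43 PM UTC.
Add 5 hours 57 minutes leg 2 → 1:40 AM UTC (May 30).
Kabul is UTC+4:30, so local arrival = 1:40 AM + 4:30 = 6:10 AM on May 30.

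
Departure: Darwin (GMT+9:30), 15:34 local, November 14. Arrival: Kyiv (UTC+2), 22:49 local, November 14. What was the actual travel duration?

14 hours 45 minutes

Kyiv is 7:30 behind Darwin.
Clock-face elapsed time (ignoring zones) is 7 hours 15 minutes.
Actual elapsed = 7 hours 15 minutes + 7:30 = 14 hours 45 minutes.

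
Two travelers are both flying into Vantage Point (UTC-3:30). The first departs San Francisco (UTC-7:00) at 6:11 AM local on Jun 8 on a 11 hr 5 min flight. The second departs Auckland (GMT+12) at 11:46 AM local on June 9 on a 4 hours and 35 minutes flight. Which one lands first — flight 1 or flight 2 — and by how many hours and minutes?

Flight 1 in UTC: 6:11 AM + 7:00 = 1:11 PM on Jun 8.
+11 hours and 5 minutes → arrive 12:16 AM UTC on Jun 9.
Flight 2 in UTC: 11:46 AM − 12:00 = 11:46 PM on Jun 8.
+4 hours and 35 minutes → arrive 4:21 AM UTC on Jun 9.
Flight 1 lands earlier by 4 hours 5 minutes.

the first, by 4 hours 5 minutes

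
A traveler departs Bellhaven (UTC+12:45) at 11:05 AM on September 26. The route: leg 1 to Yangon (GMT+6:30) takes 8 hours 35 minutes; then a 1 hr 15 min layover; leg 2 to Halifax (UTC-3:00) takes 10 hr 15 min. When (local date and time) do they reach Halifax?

3:25 PM on September 26

Convert departure to UTC: 11:05 AM − 12:45 = 10:20 PM UTC on Sep 25.
Add 8 hours 35 minutes leg 1 → 6:55 AM UTC (Sep 26).
Add 1 hour and 15 minutes layover in Yangon → 8:10 AM UTC.
Add 10 hours and 15 minutes leg 2 → 6:25 PM UTC.
Halifax is UTC−3:00, so local arrival = 6:25 PM − 3:00 = 3:25 PM on Sep 26.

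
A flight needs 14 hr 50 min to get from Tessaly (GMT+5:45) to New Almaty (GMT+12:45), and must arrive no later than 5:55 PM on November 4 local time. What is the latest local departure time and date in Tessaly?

Target arrival in UTC: 5:55 PM − 12:45 = 5:10 AM on Nov 4.
Subtract 14 hours and 50 minutes → departure 2:20 PM UTC on Nov 3.
Tessaly is UTC+5:45: 2:20 PM + 5:45 = 8:05 PM on Nov 3.

8:05 PM on Nov 3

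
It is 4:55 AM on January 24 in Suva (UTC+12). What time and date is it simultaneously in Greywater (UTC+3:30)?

In UTC: 4:55 AM − 12:00 = 4:55 PM on Jan 23.
Greywater is UTC+3:30: 4:55 PM + 3:30 = 8:25 PM on Jan 23.

8:25 PM on January 23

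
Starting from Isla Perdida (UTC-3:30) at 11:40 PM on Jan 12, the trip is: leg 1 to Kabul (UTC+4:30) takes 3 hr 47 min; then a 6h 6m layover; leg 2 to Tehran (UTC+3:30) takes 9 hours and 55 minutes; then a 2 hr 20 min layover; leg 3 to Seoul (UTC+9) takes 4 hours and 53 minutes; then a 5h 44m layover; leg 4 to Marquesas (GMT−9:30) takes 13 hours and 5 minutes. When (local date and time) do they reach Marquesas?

3:30 PM on January 14

Convert departure to UTC: 11:40 PM + 3:30 = 3:10 AM UTC on Jan 13.
Add 3 hours 47 minutes leg 1 → 6:57 AM UTC.
Add 6 hours and 6 minutes layover in Kabul → 1:03 PM UTC.
Add 9 hours and 55 minutes leg 2 → 10:58 PM UTC.
Add 2 hours and 20 minutes layover in Tehran → 1:18 AM UTC (Jan 14).
Add 4 hours 53 minutes leg 3 → 6:11 AM UTC.
Add 5 hours and 44 minutes layover in Seoul → 11:55 AM UTC.
Add 13 hours 5 minutes leg 4 → 1:00 AM UTC (Jan 15).
Marquesas is UTC−9:30, so local arrival = 1:00 AM − 9:30 = 3:30 PM on Jan 14.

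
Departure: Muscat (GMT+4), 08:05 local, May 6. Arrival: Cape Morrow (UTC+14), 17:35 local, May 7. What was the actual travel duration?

Departure in UTC: 08:05 − 4:00 = 04:05 on May 6.
Arrival in UTC: 17:35 − 14:00 = 03:35 on May 7.
Elapsed = 03:35 − 04:05 (+1 day) = 23 hours 30 minutes.

23 hours 30 minutes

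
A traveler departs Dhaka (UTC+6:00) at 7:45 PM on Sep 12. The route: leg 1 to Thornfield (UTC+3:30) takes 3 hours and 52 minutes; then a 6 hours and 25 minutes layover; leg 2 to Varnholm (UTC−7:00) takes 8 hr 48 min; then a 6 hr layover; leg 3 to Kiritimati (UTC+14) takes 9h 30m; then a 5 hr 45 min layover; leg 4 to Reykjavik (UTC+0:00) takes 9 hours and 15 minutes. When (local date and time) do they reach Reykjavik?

3:20 PM on September 14

Convert departure to UTC: 7:45 PM − 6:00 = 1:45 PM UTC on Sep 12.
Add 3 hours and 52 minutes leg 1 → 5:37 PM UTC.
Add 6 hours and 25 minutes layover in Thornfield → 12:02 AM UTC (Sep 13).
Add 8 hours 48 minutes leg 2 → 8:50 AM UTC.
Add 6 hours layover in Varnholm → 2:50 PM UTC.
Add 9 hours and 30 minutes leg 3 → 12:20 AM UTC (Sep 14).
Add 5 hours 45 minutes layover in Kiritimati → 6:05 AM UTC.
Add 9 hours and 15 minutes leg 4 → 3:20 PM UTC.
Reykjavik is UTC+0, so local arrival is the same: 3:20 PM on Sep 14.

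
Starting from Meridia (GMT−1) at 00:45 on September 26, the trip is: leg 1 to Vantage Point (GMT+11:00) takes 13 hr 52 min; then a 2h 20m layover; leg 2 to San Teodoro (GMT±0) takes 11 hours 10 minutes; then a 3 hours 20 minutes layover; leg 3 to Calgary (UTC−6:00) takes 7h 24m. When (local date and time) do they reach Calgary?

Convert departure to UTC: 00:45 + 1:00 = 01:45 UTC on Sep 26.
Add 13 hours and 52 minutes leg 1 → 15:37 UTC.
Add 2 hours and 20 minutes layover in Vantage Point → 17:57 UTC.
Add 11 hours 10 minutes leg 2 → 05:07 UTC (Sep 27).
Add 3 hours 20 minutes layover in San Teodoro → 08:27 UTC.
Add 7 hours 24 minutes leg 3 → 15:51 UTC.
Calgary is UTC−6:00, so local arrival = 15:51 − 6:00 = 09:51 on Sep 27.

09:51 on September 27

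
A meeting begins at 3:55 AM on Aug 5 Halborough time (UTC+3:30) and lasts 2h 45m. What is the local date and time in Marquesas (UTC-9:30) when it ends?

5:40 PM on Aug 4

Convert start to UTC: 3:55 AM − 3:30 = 12:25 AM UTC on Aug 5.
Add 2 hours 45 minutes duration → 3:10 AM UTC.
Marquesas is UTC−9:30, so local end time = 3:10 AM − 9:30 = 5:40 PM on Aug 4.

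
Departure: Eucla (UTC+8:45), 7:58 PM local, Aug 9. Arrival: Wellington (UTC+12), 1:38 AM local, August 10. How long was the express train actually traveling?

2 hours 25 minutes

Departure in UTC: 7:58 PM − 8:45 = 11:13 AM on Aug 9.
Arrival in UTC: 1:38 AM − 12:00 = 1:38 PM on Aug 9.
Elapsed = 1:38 PM − 11:13 AM = 2 hours 25 minutes.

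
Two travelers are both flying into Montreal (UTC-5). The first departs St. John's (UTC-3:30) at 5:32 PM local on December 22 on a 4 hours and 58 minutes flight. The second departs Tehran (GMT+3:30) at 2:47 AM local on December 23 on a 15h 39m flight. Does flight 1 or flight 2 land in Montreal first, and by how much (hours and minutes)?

Flight 1 in UTC: 5:32 PM + 3:30 = 9:02 PM on Dec 22.
+4 hours 58 minutes → arrive 2:00 AM UTC on Dec 23.
Flight 2 in UTC: 2:47 AM − 3:30 = 11:17 PM on Dec 22.
+15 hours and 39 minutes → arrive 2:56 PM UTC on Dec 23.
Flight 1 lands earlier by 12 hours 56 minutes.

the first, by 12 hours 56 minutes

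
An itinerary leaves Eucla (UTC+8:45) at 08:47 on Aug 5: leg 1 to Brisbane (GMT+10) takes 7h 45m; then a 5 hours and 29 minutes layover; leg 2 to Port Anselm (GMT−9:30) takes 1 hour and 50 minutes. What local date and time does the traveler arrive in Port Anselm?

Convert departure to UTC: 08:47 − 8:45 = 00:02 UTC on Aug 5.
Add 7 hours 45 minutes leg 1 → 07:47 UTC.
Add 5 hours 29 minutes layover in Brisbane → 13:16 UTC.
Add 1 hour 50 minutes leg 2 → 15:06 UTC.
Port Anselm is UTC−9:30, so local arrival = 15:06 − 9:30 = 05:36 on Aug 5.

05:36 on Aug 5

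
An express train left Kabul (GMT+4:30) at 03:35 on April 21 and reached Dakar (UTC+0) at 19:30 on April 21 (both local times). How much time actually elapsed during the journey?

20 hours 25 minutes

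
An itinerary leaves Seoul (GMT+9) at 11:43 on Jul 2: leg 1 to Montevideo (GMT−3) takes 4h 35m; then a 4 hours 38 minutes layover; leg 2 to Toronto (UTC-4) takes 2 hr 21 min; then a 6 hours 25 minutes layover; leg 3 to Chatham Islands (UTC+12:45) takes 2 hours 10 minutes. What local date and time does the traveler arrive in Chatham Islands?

11:37 on July 3

Convert departure to UTC: 11:43 − 9:00 = 02:43 UTC on Jul 2.
Add 4 hours and 35 minutes leg 1 → 07:18 UTC.
Add 4 hours 38 minutes layover in Montevideo → 11:56 UTC.
Add 2 hours and 21 minutes leg 2 → 14:17 UTC.
Add 6 hours and 25 minutes layover in Toronto → 20:42 UTC.
Add 2 hours 10 minutes leg 3 → 22:52 UTC.
Chatham Islands is UTC+12:45, so local arrival = 22:52 + 12:45 = 11:37 on Jul 3.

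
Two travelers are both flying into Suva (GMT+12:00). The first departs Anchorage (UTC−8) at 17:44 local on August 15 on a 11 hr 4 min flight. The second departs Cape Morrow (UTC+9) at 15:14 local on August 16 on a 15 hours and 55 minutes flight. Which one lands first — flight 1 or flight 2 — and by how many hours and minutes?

the first, by 9 hours 21 minutes

Flight 1 in UTC: 17:44 + 8:00 = 01:44 on Aug 16.
+11 hours and 4 minutes → arrive 12:48 UTC on Aug 16.
Flight 2 in UTC: 15:14 − 9:00 = 06:14 on Aug 16.
+15 hours 55 minutes → arrive 22:09 UTC on Aug 16.
Flight 1 lands earlier by 9 hours 21 minutes.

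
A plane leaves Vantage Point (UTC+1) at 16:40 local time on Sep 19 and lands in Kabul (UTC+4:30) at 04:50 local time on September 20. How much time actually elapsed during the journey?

Departure in UTC: 16:40 − 1:00 = 15:40 on Sep 19.
Arrival in UTC: 04:50 − 4:30 = 00:20 on Sep 20.
Elapsed = 00:20 − 15:40 (+1 day) = 8 hours 40 minutes.

8 hours 40 minutes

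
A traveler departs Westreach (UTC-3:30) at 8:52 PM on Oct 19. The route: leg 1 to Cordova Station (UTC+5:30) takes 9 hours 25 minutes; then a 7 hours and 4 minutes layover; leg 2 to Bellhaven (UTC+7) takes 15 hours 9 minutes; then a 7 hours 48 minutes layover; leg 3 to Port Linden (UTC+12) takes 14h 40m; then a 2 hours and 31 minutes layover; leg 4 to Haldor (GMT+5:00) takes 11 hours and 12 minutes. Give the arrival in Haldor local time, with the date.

1:11 AM on October 23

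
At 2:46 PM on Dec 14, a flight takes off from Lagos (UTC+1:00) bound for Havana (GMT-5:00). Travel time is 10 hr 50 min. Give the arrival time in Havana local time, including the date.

7:36 PM on Dec 14

Convert departure to UTC: 2:46 PM − 1:00 = 1:46 PM UTC on Dec 14.
Add 10 hours and 50 minutes travel time → 12:36 AM UTC (Dec 15).
Havana is UTC−5:00, so local arrival = 12:36 AM − 5:00 = 7:36 PM on Dec 14.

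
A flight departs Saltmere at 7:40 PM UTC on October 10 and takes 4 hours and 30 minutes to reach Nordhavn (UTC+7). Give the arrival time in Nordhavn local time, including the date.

Departure is given in UTC: 7:40 PM on Oct 10.
Add 4 hours and 30 minutes → 12:10 AM UTC (Oct 11).
Nordhavn is UTC+7:00: 12:10 AM + 7:00 = 7:10 AM on Oct 11.

7:10 AM on October 11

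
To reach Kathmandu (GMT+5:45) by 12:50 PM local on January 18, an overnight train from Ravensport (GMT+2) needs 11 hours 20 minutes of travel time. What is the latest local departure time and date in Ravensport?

9:45 PM on Jan 17

Target arrival in UTC: 12:50 PM − 5:45 = 7:05 AM on Jan 18.
Subtract 11 hours 20 minutes → departure 7:45 PM UTC on Jan 17.
Ravensport is UTC+2:00: 7:45 PM + 2:00 = 9:45 PM on Jan 17.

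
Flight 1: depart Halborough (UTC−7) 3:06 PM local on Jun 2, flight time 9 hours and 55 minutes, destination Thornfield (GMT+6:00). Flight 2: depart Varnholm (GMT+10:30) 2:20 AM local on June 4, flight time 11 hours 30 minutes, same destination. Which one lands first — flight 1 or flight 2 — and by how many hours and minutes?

Flight 1 in UTC: 3:06 PM + 7:00 = 10:06 PM on Jun 2.
+9 hours and 55 minutes → arrive 8:01 AM UTC on Jun 3.
Flight 2 in UTC: 2:20 AM − 10:30 = 3:50 PM on Jun 3.
+11 hours 30 minutes → arrive 3:20 AM UTC on Jun 4.
Flight 1 lands earlier by 19 hours 19 minutes.

the first, by 19 hours 19 minutes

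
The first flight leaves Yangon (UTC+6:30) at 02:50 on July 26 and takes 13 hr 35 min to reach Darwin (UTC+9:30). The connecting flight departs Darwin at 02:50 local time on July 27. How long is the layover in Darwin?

7 hours 25 minutes

Convert departure to UTC: 02:50 − 6:30 = 20:20 UTC on Jul 25.
Add 13 hours 35 minutes flight time → 09:55 UTC (Jul 26).
Darwin is UTC+9:30, so local arrival = 09:55 + 9:30 = 19:25 on Jul 26.
Layover = 02:50 − 19:25 (+1 day) = 7 hours 25 minutes.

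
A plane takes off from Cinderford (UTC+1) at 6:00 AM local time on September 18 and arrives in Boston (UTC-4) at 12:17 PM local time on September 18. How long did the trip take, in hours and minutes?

Departure in UTC: 6:00 AM − 1:00 = 5:00 AM on Sep 18.
Arrival in UTC: 12:17 PM + 4:00 = 4:17 PM on Sep 18.
Elapsed = 4:17 PM − 5:00 AM = 11 hours 17 minutes.

11 hours 17 minutes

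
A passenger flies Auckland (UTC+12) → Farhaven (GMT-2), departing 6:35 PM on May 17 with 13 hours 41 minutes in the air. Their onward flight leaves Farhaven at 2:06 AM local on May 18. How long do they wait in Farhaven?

7 hours 50 minutes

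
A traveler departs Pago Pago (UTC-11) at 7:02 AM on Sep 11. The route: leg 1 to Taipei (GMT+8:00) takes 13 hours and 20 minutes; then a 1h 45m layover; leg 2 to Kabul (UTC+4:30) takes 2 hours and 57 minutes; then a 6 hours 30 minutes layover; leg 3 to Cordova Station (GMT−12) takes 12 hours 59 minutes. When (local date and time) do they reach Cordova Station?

7:33 PM on September 12

Convert departure to UTC: 7:02 AM + 11:00 = 6:02 PM UTC on Sep 11.
Add 13 hours and 20 minutes leg 1 → 7:22 AM UTC (Sep 12).
Add 1 hour 45 minutes layover in Taipei → 9:07 AM UTC.
Add 2 hours 57 minutes leg 2 → 12:04 PM UTC.
Add 6 hours 30 minutes layover in Kabul → 6:34 PM UTC.
Add 12 hours 59 minutes leg 3 → 7:33 AM UTC (Sep 13).
Cordova Station is UTC−12:00, so local arrival = 7:33 AM − 12:00 = 7:33 PM on Sep 12.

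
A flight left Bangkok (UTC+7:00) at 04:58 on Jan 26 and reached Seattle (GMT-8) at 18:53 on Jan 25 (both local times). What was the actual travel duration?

Departure in UTC: 04:58 − 7:00 = 21:58 on Jan 25.
Arrival in UTC: 18:53 + 8:00 = 02:53 on Jan 26.
Elapsed = 02:53 − 21:58 (+1 day) = 4 hours 55 minutes.

4 hours 55 minutes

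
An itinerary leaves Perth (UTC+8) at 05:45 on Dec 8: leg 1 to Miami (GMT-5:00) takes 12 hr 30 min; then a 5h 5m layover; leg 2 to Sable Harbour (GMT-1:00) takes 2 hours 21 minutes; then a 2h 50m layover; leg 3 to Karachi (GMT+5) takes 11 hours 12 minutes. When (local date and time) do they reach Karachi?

Convert departure to UTC: 05:45 − 8:00 = 21:45 UTC on Dec 7.
Add 12 hours 30 minutes leg 1 → 10:15 UTC (Dec 8).
Add 5 hours and 5 minutes layover in Miami → 15:20 UTC.
Add 2 hours and 21 minutes leg 2 → 17:41 UTC.
Add 2 hours 50 minutes layover in Sable Harbour → 20:31 UTC.
Add 11 hours 12 minutes leg 3 → 07:43 UTC (Dec 9).
Karachi is UTC+5:00, so local arrival = 07:43 + 5:00 = 12:43 on Dec 9.

12:43 on December 9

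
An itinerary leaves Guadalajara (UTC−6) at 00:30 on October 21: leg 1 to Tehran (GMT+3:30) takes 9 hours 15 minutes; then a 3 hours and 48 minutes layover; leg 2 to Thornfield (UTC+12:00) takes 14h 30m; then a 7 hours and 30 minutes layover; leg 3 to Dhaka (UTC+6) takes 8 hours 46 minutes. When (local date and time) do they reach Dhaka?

08:19 on Oct 23

Convert departure to UTC: 00:30 + 6:00 = 06:30 UTC on Oct 21.
Add 9 hours and 15 minutes leg 1 → 15:45 UTC.
Add 3 hours 48 minutes layover in Tehran → 19:33 UTC.
Add 14 hours and 30 minutes leg 2 → 10:03 UTC (Oct 22).
Add 7 hours 30 minutes layover in Thornfield → 17:33 UTC.
Add 8 hours 46 minutes leg 3 → 02:19 UTC (Oct 23).
Dhaka is UTC+6:00, so local arrival = 02:19 + 6:00 = 08:19 on Oct 23.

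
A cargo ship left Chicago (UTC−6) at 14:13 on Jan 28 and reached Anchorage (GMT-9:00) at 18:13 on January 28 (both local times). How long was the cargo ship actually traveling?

Departure in UTC: 14:13 + 6:00 = 20:13 on Jan 28.
Arrival in UTC: 18:13 + 9:00 = 03:13 on Jan 29.
Elapsed = 03:13 − 20:13 (+1 day) = 7 hours.

7 hours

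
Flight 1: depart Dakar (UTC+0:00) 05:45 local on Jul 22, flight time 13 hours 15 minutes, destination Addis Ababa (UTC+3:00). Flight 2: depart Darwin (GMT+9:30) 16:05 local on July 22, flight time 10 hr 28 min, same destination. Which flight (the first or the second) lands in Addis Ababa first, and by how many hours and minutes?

the second, by 1 hour 57 minutes

Flight 1 departs at 05:45 UTC (Jul 22).
+13 hours 15 minutes → arrive 19:00 UTC on Jul 22.
Flight 2 in UTC: 16:05 − 9:30 = 06:35 on Jul 22.
+10 hours and 28 minutes → arrive 17:03 UTC on Jul 22.
Flight 2 lands earlier by 1 hour 57 minutes.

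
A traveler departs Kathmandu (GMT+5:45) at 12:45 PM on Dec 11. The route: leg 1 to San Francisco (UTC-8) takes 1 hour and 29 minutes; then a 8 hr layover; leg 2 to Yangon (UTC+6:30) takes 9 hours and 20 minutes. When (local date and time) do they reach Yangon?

Convert departure to UTC: 12:45 PM − 5:45 = 7:00 AM UTC on Dec 11.
Add 1 hour and 29 minutes leg 1 → 8:29 AM UTC.
Add 8 hours layover in San Francisco → 4:29 PM UTC.
Add 9 hours and 20 minutes leg 2 → 1:49 AM UTC (Dec 12).
Yangon is UTC+6:30, so local arrival = 1:49 AM + 6:30 = 8:19 AM on Dec 12.

8:19 AM on December 12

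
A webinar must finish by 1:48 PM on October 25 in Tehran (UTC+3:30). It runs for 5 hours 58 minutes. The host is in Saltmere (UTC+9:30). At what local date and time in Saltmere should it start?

1:50 PM on October 25

Target end time in UTC: 1:48 PM − 3:30 = 10:18 AM on Oct 25.
Subtract 5 hours and 58 minutes → start 4:20 AM UTC on Oct 25.
Saltmere is UTC+9:30: 4:20 AM + 9:30 = 1:50 PM on Oct 25.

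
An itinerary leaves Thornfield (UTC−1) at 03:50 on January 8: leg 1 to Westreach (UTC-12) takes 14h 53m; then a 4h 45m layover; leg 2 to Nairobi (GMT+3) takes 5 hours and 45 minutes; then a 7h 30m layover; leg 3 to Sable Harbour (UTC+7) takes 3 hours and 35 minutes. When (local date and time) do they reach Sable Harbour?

Convert departure to UTC: 03:50 + 1:00 = 04:50 UTC on Jan 8.
Add 14 hours and 53 minutes leg 1 → 19:43 UTC.
Add 4 hours 45 minutes layover in Westreach → 00:28 UTC (Jan 9).
Add 5 hours 45 minutes leg 2 → 06:13 UTC.
Add 7 hours 30 minutes layover in Nairobi → 13:43 UTC.
Add 3 hours 35 minutes leg 3 → 17:18 UTC.
Sable Harbour is UTC+7:00, so local arrival = 17:18 + 7:00 = 00:18 on Jan 10.

00:18 on Jan 10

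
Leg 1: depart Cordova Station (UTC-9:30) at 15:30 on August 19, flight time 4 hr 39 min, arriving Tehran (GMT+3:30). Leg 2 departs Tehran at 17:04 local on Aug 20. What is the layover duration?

Convert departure to UTC: 15:30 + 9:30 = 01:00 UTC on Aug 20.
Add 4 hours 39 minutes flight time → 05:39 UTC.
Tehran is UTC+3:30, so local arrival = 05:39 + 3:30 = 09:09 on Aug 20.
Layover = 17:04 − 09:09 = 7 hours 55 minutes.

7 hours 55 minutes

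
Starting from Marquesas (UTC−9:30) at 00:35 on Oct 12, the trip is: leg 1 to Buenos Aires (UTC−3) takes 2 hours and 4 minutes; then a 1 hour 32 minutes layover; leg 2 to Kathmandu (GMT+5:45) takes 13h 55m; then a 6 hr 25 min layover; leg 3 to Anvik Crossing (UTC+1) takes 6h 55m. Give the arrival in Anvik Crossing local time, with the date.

17:56 on October 13

Convert departure to UTC: 00:35 + 9:30 = 10:05 UTC on Oct 12.
Add 2 hours 4 minutes leg 1 → 12:09 UTC.
Add 1 hour and 32 minutes layover in Buenos Aires → 13:41 UTC.
Add 13 hours and 55 minutes leg 2 → 03:36 UTC (Oct 13).
Add 6 hours 25 minutes layover in Kathmandu → 10:01 UTC.
Add 6 hours 55 minutes leg 3 → 16:56 UTC.
Anvik Crossing is UTC+1:00, so local arrival = 16:56 + 1:00 = 17:56 on Oct 13.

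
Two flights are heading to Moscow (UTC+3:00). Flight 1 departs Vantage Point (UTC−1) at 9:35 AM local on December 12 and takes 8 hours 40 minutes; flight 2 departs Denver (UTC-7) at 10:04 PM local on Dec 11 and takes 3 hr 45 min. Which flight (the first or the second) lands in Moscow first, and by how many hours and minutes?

the second, by 10 hours 26 minutes

Flight 1 in UTC: 9:35 AM + 1:00 = 10:35 AM on Dec 12.
+8 hours 40 minutes → arrive 7:15 PM UTC on Dec 12.
Flight 2 in UTC: 10:04 PM + 7:00 = 5:04 AM on Dec 12.
+3 hours 45 minutes → arrive 8:49 AM UTC on Dec 12.
Flight 2 lands earlier by 10 hours 26 minutes.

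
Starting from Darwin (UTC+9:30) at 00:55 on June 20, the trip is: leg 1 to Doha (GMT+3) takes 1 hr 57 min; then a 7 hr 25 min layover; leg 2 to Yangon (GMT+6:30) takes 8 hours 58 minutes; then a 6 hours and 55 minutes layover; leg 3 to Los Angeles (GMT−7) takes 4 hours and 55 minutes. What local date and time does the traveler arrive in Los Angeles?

Convert departure to UTC: 00:55 − 9:30 = 15:25 UTC on Jun 19.
Add 1 hour 57 minutes leg 1 → 17:22 UTC.
Add 7 hours 25 minutes layover in Doha → 00:47 UTC (Jun 20).
Add 8 hours 58 minutes leg 2 → 09:45 UTC.
Add 6 hours 55 minutes layover in Yangon → 16:40 UTC.
Add 4 hours 55 minutes leg 3 → 21:35 UTC.
Los Angeles is UTC−7:00, so local arrival = 21:35 − 7:00 = 14:35 on Jun 20.

14:35 on June 20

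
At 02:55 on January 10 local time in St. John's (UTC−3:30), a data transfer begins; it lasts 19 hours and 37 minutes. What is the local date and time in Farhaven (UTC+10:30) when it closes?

12:32 on January 11

Convert start to UTC: 02:55 + 3:30 = 06:25 UTC on Jan 10.
Add 19 hours 37 minutes duration → 02:02 UTC (Jan 11).
Farhaven is UTC+10:30, so local end time = 02:02 + 10:30 = 12:32 on Jan 11.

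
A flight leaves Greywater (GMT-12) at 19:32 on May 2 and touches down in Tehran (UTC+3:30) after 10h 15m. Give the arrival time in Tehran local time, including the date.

Convert departure to UTC: 19:32 + 12:00 = 07:32 UTC on May 3.
Add 10 hours and 15 minutes travel time → 17:47 UTC.
Tehran is UTC+3:30, so local arrival = 17:47 + 3:30 = 21:17 on May 3.

21:17 on May 3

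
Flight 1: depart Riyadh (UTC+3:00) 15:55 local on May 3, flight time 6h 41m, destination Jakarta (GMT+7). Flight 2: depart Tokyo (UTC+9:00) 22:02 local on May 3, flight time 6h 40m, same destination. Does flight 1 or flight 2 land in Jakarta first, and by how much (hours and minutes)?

Flight 1 in UTC: 15:55 − 3:00 = 12:55 on May 3.
+6 hours and 41 minutes → arrive 19:36 UTC on May 3.
Flight 2 in UTC: 22:02 − 9:00 = 13:02 on May 3.
+6 hours and 40 minutes → arrive 19:42 UTC on May 3.
Flight 1 lands earlier by 6 minutes.

the first, by 6 minutes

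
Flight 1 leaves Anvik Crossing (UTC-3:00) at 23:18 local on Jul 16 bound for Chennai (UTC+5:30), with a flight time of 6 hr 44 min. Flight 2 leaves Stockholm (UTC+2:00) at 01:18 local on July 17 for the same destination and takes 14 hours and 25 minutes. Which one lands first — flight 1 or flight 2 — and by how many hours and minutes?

the first, by 4 hours 41 minutes

Flight 1 in UTC: 23:18 + 3:00 = 02:18 on Jul 17.
+6 hours and 44 minutes → arrive 09:02 UTC on Jul 17.
Flight 2 in UTC: 01:18 − 2:00 = 23:18 on Jul 16.
+14 hours and 25 minutes → arrive 13:43 UTC on Jul 17.
Flight 1 lands earlier by 4 hours 41 minutes.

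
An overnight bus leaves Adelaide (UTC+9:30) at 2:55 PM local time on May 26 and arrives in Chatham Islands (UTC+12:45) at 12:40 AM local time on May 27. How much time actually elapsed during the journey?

Chatham Islands is 3:15 ahead of Adelaide.
Clock-face elapsed time (ignoring zones) is 9 hours 45 minutes.
Actual elapsed = 9 hours 45 minutes − 3:15 = 6 hours 30 minutes.

6 hours 30 minutes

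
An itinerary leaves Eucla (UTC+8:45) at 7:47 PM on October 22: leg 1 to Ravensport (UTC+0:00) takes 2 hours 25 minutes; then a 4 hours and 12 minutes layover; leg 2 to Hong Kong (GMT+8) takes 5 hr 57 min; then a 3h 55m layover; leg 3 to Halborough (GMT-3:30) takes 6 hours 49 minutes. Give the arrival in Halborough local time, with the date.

6:50 AM on Oct 23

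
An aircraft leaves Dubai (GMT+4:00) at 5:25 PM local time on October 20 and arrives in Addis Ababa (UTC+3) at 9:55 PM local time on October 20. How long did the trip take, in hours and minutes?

Addis Ababa is 1:00 behind Dubai.
Clock-face elapsed time (ignoring zones) is 4 hours 30 minutes.
Actual elapsed = 4 hours 30 minutes + 1:00 = 5 hours 30 minutes.

5 hours 30 minutes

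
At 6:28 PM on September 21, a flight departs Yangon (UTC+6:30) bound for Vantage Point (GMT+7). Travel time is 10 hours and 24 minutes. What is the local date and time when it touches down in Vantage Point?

Vantage Point is 0:30 ahead of Yangon.
After 10 hours and 24 minutes it is 4:52 AM (Sep 22) in Yangon.
Shift by the zone difference: 4:52 AM + 0:30 = 5:22 AM on Sep 22 in Vantage Point.

5:22 AM on Sep 22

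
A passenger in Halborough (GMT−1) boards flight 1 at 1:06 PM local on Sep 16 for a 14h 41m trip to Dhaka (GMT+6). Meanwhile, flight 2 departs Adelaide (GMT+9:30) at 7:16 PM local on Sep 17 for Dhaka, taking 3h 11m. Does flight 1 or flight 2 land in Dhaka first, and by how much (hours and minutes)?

the first, by 8 hours 10 minutes

Flight 1 in UTC: 1:06 PM + 1:00 = 2:06 PM on Sep 16.
+14 hours and 41 minutes → arrive 4:47 AM UTC on Sep 17.
Flight 2 in UTC: 7:16 PM − 9:30 = 9:46 AM on Sep 17.
+3 hours 11 minutes → arrive 12:57 PM UTC on Sep 17.
Flight 1 lands earlier by 8 hours 10 minutes.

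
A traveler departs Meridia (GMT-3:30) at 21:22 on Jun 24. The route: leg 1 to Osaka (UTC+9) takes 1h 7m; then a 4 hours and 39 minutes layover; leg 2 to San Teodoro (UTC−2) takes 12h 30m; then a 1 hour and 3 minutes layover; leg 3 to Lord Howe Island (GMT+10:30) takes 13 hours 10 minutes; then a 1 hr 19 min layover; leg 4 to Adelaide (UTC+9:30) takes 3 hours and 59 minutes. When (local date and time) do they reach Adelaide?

00:09 on June 27

Convert departure to UTC: 21:22 + 3:30 = 00:52 UTC on Jun 25.
Add 1 hour and 7 minutes leg 1 → 01:59 UTC.
Add 4 hours 39 minutes layover in Osaka → 06:38 UTC.
Add 12 hours 30 minutes leg 2 → 19:08 UTC.
Add 1 hour 3 minutes layover in San Teodoro → 20:11 UTC.
Add 13 hours 10 minutes leg 3 → 09:21 UTC (Jun 26).
Add 1 hour 19 minutes layover in Lord Howe Island → 10:40 UTC.
Add 3 hours 59 minutes leg 4 → 14:39 UTC.
Adelaide is UTC+9:30, so local arrival = 14:39 + 9:30 = 00:09 on Jun 27.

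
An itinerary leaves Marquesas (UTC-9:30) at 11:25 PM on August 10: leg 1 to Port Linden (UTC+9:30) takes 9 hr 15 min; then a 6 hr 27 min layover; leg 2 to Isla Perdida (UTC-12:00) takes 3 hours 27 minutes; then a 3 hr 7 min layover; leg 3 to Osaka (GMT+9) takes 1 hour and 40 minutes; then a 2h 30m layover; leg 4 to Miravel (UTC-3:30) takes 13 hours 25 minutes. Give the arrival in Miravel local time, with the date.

Convert departure to UTC: 11:25 PM + 9:30 = 8:55 AM UTC on Aug 11.
Add 9 hours and 15 minutes leg 1 → 6:10 PM UTC.
Add 6 hours and 27 minutes layover in Port Linden → 12:37 AM UTC (Aug 12).
Add 3 hours and 27 minutes leg 2 → 4:04 AM UTC.
Add 3 hours and 7 minutes layover in Isla Perdida → 7:11 AM UTC.
Add 1 hour and 40 minutes leg 3 → 8:51 AM UTC.
Add 2 hours and 30 minutes layover in Osaka → 11:21 AM UTC.
Add 13 hours 25 minutes leg 4 → 12:46 AM UTC (Aug 13).
Miravel is UTC−3:30, so local arrival = 12:46 AM − 3:30 = 9:16 PM on Aug 12.

9:16 PM on August 12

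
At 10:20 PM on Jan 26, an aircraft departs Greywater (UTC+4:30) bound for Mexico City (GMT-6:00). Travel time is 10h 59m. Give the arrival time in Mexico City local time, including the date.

Convert departure to UTC: 10:20 PM − 4:30 = 5:50 PM UTC on Jan 26.
Add 10 hours 59 minutes travel time → 4:49 AM UTC (Jan 27).
Mexico City is UTC−6:00, so local arrival = 4:49 AM − 6:00 = 10:49 PM on Jan 26.

10:49 PM on January 26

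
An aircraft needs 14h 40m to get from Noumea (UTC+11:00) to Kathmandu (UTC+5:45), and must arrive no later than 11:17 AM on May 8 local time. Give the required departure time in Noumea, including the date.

Target arrival in UTC: 11:17 AM − 5:45 = 5:32 AM on May 8.
Subtract 14 hours 40 minutes → departure 2:52 PM UTC on May 7.
Noumea is UTC+11:00: 2:52 PM + 11:00 = 1:52 AM on May 8.

1:52 AM on May 8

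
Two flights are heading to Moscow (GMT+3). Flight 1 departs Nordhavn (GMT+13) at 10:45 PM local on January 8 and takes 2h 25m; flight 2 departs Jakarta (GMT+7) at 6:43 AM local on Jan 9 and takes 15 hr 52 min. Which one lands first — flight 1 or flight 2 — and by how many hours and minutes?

Flight 1 in UTC: 10:45 PM − 13:00 = 9:45 AM on Jan 8.
+2 hours 25 minutes → arrive 12:10 PM UTC on Jan 8.
Flight 2 in UTC: 6:43 AM − 7:00 = 11:43 PM on Jan 8.
+15 hours 52 minutes → arrive 3:35 PM UTC on Jan 9.
Flight 1 lands earlier by 27 hours 25 minutes.

the first, by 27 hours 25 minutes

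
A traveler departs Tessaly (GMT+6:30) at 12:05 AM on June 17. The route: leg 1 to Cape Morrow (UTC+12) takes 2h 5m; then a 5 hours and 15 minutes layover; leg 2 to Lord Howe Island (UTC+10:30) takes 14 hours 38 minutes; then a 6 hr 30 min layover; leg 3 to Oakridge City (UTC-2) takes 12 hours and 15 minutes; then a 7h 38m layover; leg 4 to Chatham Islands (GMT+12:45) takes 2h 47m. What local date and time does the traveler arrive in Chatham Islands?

9:28 AM on Jun 19

Convert departure to UTC: 12:05 AM − 6:30 = 5:35 PM UTC on Jun 16.
Add 2 hours 5 minutes leg 1 → 7:40 PM UTC.
Add 5 hours 15 minutes layover in Cape Morrow → 12:55 AM UTC (Jun 17).
Add 14 hours and 38 minutes leg 2 → 3:33 PM UTC.
Add 6 hours and 30 minutes layover in Lord Howe Island → 10:03 PM UTC.
Add 12 hours 15 minutes leg 3 → 10:18 AM UTC (Jun 18).
Add 7 hours and 38 minutes layover in Oakridge City → 5:56 PM UTC.
Add 2 hours 47 minutes leg 4 → 8:43 PM UTC.
Chatham Islands is UTC+12:45, so local arrival = 8:43 PM + 12:45 = 9:28 AM on Jun 19.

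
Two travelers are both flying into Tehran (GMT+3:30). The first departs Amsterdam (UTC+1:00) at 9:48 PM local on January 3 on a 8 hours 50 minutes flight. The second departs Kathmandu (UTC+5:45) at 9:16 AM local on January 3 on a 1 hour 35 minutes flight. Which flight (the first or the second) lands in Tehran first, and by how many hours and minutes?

Flight 1 in UTC: 9:48 PM − 1:00 = 8:48 PM on Jan 3.
+8 hours 50 minutes → arrive 5:38 AM UTC on Jan 4.
Flight 2 in UTC: 9:16 AM − 5:45 = 3:31 AM on Jan 3.
+1 hour and 35 minutes → arrive 5:06 AM UTC on Jan 3.
Flight 2 lands earlier by 24 hours 32 minutes.

the second, by 24 hours 32 minutes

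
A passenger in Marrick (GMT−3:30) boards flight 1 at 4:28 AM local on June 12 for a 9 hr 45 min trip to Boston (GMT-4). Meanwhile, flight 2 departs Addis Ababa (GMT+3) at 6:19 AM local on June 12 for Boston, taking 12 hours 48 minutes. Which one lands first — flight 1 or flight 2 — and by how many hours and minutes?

the second, by 1 hour 36 minutes

Flight 1 in UTC: 4:28 AM + 3:30 = 7:58 AM on Jun 12.
+9 hours 45 minutes → arrive 5:43 PM UTC on Jun 12.
Flight 2 in UTC: 6:19 AM − 3:00 = 3:19 AM on Jun 12.
+12 hours 48 minutes → arrive 4:07 PM UTC on Jun 12.
Flight 2 lands earlier by 1 hour 36 minutes.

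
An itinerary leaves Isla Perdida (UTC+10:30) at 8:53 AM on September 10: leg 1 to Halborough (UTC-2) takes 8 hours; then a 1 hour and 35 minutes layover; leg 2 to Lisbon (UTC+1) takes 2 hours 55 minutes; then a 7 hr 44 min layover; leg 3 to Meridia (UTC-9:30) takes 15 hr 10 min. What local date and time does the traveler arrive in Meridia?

Convert departure to UTC: 8:53 AM − 10:30 = 10:23 PM UTC on Sep 9.
Add 8 hours leg 1 → 6:23 AM UTC (Sep 10).
Add 1 hour 35 minutes layover in Halborough → 7:58 AM UTC.
Add 2 hours and 55 minutes leg 2 → 10:53 AM UTC.
Add 7 hours and 44 minutes layover in Lisbon → 6:37 PM UTC.
Add 15 hours and 10 minutes leg 3 → 9:47 AM UTC (Sep 11).
Meridia is UTC−9:30, so local arrival = 9:47 AM − 9:30 = 12:17 AM on Sep 11.

12:17 AM on September 11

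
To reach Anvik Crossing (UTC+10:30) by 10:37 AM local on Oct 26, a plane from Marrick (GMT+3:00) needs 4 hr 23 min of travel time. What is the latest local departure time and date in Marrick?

10:44 PM on Oct 25

Target arrival in UTC: 10:37 AM − 10:30 = 12:07 AM on Oct 26.
Subtract 4 hours 23 minutes → departure 7:44 PM UTC on Oct 25.
Marrick is UTC+3:00: 7:44 PM + 3:00 = 10:44 PM on Oct 25.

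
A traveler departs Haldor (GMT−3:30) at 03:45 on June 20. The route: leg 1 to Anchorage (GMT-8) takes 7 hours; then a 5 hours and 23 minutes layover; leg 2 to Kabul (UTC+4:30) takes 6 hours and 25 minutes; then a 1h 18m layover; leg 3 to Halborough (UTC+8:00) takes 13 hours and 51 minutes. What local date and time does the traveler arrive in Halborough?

01:12 on Jun 22

Convert departure to UTC: 03:45 + 3:30 = 07:15 UTC on Jun 20.
Add 7 hours leg 1 → 14:15 UTC.
Add 5 hours and 23 minutes layover in Anchorage → 19:38 UTC.
Add 6 hours 25 minutes leg 2 → 02:03 UTC (Jun 21).
Add 1 hour and 18 minutes layover in Kabul → 03:21 UTC.
Add 13 hours and 51 minutes leg 3 → 17:12 UTC.
Halborough is UTC+8:00, so local arrival = 17:12 + 8:00 = 01:12 on Jun 22.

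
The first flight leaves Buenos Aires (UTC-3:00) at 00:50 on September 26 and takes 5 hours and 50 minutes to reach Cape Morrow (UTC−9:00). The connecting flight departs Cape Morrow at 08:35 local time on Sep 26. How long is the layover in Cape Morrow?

Convert departure to UTC: 00:50 + 3:00 = 03:50 UTC on Sep 26.
Add 5 hours 50 minutes flight time → 09:40 UTC.
Cape Morrow is UTC−9:00, so local arrival = 09:40 − 9:00 = 00:40 on Sep 26.
Layover = 08:35 − 00:40 = 7 hours 55 minutes.

7 hours 55 minutes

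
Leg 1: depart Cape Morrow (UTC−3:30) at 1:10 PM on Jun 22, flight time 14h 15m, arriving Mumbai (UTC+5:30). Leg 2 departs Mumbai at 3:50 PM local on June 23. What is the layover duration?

3 hours 25 minutes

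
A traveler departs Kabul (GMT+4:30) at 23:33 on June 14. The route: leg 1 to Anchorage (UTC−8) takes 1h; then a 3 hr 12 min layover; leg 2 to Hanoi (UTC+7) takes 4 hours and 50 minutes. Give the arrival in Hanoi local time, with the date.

Convert departure to UTC: 23:33 − 4:30 = 19:03 UTC on Jun 14.
Add 1 hour leg 1 → 20:03 UTC.
Add 3 hours and 12 minutes layover in Anchorage → 23:15 UTC.
Add 4 hours and 50 minutes leg 2 → 04:05 UTC (Jun 15).
Hanoi is UTC+7:00, so local arrival = 04:05 + 7:00 = 11:05 on Jun 15.

11:05 on June 15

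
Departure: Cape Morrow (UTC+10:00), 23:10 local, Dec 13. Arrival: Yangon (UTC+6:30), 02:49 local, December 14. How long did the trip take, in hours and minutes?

Yangon is 3:30 behind Cape Morrow.
Clock-face elapsed time (ignoring zones) is 3 hours 39 minutes.
Actual elapsed = 3 hours 39 minutes + 3:30 = 7 hours 9 minutes.

7 hours 9 minutes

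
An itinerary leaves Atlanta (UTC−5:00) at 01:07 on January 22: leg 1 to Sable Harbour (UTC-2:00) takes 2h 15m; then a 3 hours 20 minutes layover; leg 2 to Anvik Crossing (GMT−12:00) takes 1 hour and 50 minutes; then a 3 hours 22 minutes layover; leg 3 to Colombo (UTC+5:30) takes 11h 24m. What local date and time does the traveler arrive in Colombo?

09:48 on Jan 23

Convert departure to UTC: 01:07 + 5:00 = 06:07 UTC on Jan 22.
Add 2 hours 15 minutes leg 1 → 08:22 UTC.
Add 3 hours 20 minutes layover in Sable Harbour → 11:42 UTC.
Add 1 hour and 50 minutes leg 2 → 13:32 UTC.
Add 3 hours 22 minutes layover in Anvik Crossing → 16:54 UTC.
Add 11 hours and 24 minutes leg 3 → 04:18 UTC (Jan 23).
Colombo is UTC+5:30, so local arrival = 04:18 + 5:30 = 09:48 on Jan 23.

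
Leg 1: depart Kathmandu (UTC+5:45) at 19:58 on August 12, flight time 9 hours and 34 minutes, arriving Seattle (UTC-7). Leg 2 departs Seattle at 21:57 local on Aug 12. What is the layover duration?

5 hours 10 minutes

Convert departure to UTC: 19:58 − 5:45 = 14:13 UTC on Aug 12.
Add 9 hours 34 minutes flight time → 23:47 UTC.
Seattle is UTC−7:00, so local arrival = 23:47 − 7:00 = 16:47 on Aug 12.
Layover = 21:57 − 16:47 = 5 hours 10 minutes.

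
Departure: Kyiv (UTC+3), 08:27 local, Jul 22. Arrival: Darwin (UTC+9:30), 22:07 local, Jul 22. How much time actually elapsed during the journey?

7 hours 10 minutes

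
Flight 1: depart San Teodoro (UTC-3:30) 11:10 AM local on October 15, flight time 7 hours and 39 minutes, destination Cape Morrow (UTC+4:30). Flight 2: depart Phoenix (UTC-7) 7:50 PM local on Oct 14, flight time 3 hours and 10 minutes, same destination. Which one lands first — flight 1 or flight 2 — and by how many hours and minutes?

Flight 1 in UTC: 11:10 AM + 3:30 = 2:40 PM on Oct 15.
+7 hours 39 minutes → arrive 10:19 PM UTC on Oct 15.
Flight 2 in UTC: 7:50 PM + 7:00 = 2:50 AM on Oct 15.
+3 hours 10 minutes → arrive 6:00 AM UTC on Oct 15.
Flight 2 lands earlier by 16 hours 19 minutes.

the second, by 16 hours 19 minutes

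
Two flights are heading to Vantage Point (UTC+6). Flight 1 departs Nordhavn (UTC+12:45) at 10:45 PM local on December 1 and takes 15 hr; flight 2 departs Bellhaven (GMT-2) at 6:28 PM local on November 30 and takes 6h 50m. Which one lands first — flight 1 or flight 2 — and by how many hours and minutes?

the second, by 21 hours 42 minutes

Flight 1 in UTC: 10:45 PM − 12:45 = 10:00 AM on Dec 1.
+15 hours → arrive 1:00 AM UTC on Dec 2.
Flight 2 in UTC: 6:28 PM + 2:00 = 8:28 PM on Nov 30.
+6 hours and 50 minutes → arrive 3:18 AM UTC on Dec 1.
Flight 2 lands earlier by 21 hours 42 minutes.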